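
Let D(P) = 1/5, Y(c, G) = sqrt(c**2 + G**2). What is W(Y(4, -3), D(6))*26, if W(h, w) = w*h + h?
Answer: 156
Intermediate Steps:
Y(c, G) = sqrt(G**2 + c**2)
D(P) = 1/5
W(h, w) = h + h*w (W(h, w) = h*w + h = h + h*w)
W(Y(4, -3), D(6))*26 = (sqrt((-3)**2 + 4**2)*(1 + 1/5))*26 = (sqrt(9 + 16)*(6/5))*26 = (sqrt(25)*(6/5))*26 = (5*(6/5))*26 = 6*26 = 156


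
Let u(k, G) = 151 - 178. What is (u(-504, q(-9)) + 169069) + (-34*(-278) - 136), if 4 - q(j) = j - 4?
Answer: 178358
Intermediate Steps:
q(j) = 8 - j (q(j) = 4 - (j - 4) = 4 - (-4 + j) = 4 + (4 - j) = 8 - j)
u(k, G) = -27
(u(-504, q(-9)) + 169069) + (-34*(-278) - 136) = (-27 + 169069) + (-34*(-278) - 136) = 169042 + (9452 - 136) = 169042 + 9316 = 178358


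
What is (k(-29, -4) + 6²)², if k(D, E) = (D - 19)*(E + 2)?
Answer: 17424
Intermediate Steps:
k(D, E) = (-19 + D)*(2 + E)
(k(-29, -4) + 6²)² = ((-38 - 19*(-4) + 2*(-29) - 29*(-4)) + 6²)² = ((-38 + 76 - 58 + 116) + 36)² = (96 + 36)² = 132² = 17424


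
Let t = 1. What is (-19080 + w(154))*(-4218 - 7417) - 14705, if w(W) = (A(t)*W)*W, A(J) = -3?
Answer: 1049788075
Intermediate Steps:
w(W) = -3*W² (w(W) = (-3*W)*W = -3*W²)
(-19080 + w(154))*(-4218 - 7417) - 14705 = (-19080 - 3*154²)*(-4218 - 7417) - 14705 = (-19080 - 3*23716)*(-11635) - 14705 = (-19080 - 71148)*(-11635) - 14705 = -90228*(-11635) - 14705 = 1049802780 - 14705 = 1049788075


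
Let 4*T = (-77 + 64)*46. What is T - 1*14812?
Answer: -29923/2 ≈ -14962.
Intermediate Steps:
T = -299/2 (T = ((-77 + 64)*46)/4 = (-13*46)/4 = (1/4)*(-598) = -299/2 ≈ -149.50)
T - 1*14812 = -299/2 - 1*14812 = -299/2 - 14812 = -29923/2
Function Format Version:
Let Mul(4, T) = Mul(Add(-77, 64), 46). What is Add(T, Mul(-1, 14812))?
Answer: Rational(-29923, 2) ≈ -14962.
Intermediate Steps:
T = Rational(-299, 2) (T = Mul(Rational(1, 4), Mul(Add(-77, 64), 46)) = Mul(Rational(1, 4), Mul(-13, 46)) = Mul(Rational(1, 4), -598) = Rational(-299, 2) ≈ -149.50)
Add(T, Mul(-1, 14812)) = Add(Rational(-299, 2), Mul(-1, 14812)) = Add(Rational(-299, 2), -14812) = Rational(-29923, 2)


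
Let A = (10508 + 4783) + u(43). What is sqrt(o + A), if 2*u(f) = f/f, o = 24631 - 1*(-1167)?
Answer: 3*sqrt(18262)/2 ≈ 202.71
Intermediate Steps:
o = 25798 (o = 24631 + 1167 = 25798)
u(f) = 1/2 (u(f) = (f/f)/2 = (1/2)*1 = 1/2)
A = 30583/2 (A = (10508 + 4783) + 1/2 = 15291 + 1/2 = 30583/2 ≈ 15292.)
sqrt(o + A) = sqrt(25798 + 30583/2) = sqrt(82179/2) = 3*sqrt(18262)/2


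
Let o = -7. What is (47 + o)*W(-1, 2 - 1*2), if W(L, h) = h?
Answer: 0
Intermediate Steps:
(47 + o)*W(-1, 2 - 1*2) = (47 - 7)*(2 - 1*2) = 40*(2 - 2) = 40*0 = 0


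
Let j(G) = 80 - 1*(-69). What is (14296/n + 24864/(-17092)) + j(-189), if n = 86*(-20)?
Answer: 127913264/918695 ≈ 139.23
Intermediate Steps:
n = -1720
j(G) = 149 (j(G) = 80 + 69 = 149)
(14296/n + 24864/(-17092)) + j(-189) = (14296/(-1720) + 24864/(-17092)) + 149 = (14296*(-1/1720) + 24864*(-1/17092)) + 149 = (-1787/215 - 6216/4273) + 149 = -8972291/918695 + 149 = 127913264/918695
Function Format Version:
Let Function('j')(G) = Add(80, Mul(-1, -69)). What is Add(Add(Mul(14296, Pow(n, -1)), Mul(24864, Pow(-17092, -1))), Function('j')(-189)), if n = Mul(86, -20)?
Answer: Rational(127913264, 918695) ≈ 139.23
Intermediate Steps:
n = -1720
Function('j')(G) = 149 (Function('j')(G) = Add(80, 69) = 149)
Add(Add(Mul(14296, Pow(n, -1)), Mul(24864, Pow(-17092, -1))), Function('j')(-189)) = Add(Add(Mul(14296, Pow(-1720, -1)), Mul(24864, Pow(-17092, -1))), 149) = Add(Add(Mul(14296, Rational(-1, 1720)), Mul(24864, Rational(-1, 17092))), 149) = Add(Add(Rational(-1787, 215), Rational(-6216, 4273)), 149) = Add(Rational(-8972291, 918695), 149) = Rational(127913264, 918695)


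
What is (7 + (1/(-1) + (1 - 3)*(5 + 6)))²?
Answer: 256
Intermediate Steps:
(7 + (1/(-1) + (1 - 3)*(5 + 6)))² = (7 + (-1 - 2*11))² = (7 + (-1 - 22))² = (7 - 23)² = (-16)² = 256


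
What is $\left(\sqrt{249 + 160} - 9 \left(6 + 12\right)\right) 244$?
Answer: $-39528 + 244 \sqrt{409} \approx -34593.0$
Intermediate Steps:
$\left(\sqrt{249 + 160} - 9 \left(6 + 12\right)\right) 244 = \left(\sqrt{409} - 162\right) 244 = \left(-162 + \sqrt{409}\right) 244 = -39528 + 244 \sqrt{409}$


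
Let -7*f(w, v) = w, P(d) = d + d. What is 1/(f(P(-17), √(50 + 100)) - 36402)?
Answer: -7/254780 ≈ -2.7475e-5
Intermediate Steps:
P(d) = 2*d
f(w, v) = -w/7
1/(f(P(-17), √(50 + 100)) - 36402) = 1/(-2*(-17)/7 - 36402) = 1/(-⅐*(-34) - 36402) = 1/(34/7 - 36402) = 1/(-254780/7) = -7/254780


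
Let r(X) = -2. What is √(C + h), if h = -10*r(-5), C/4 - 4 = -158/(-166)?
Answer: 2*√68558/83 ≈ 6.3093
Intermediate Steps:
C = 1644/83 (C = 16 + 4*(-158/(-166)) = 16 + 4*(-158*(-1/166)) = 16 + 4*(79/83) = 16 + 316/83 = 1644/83 ≈ 19.807)
h = 20 (h = -10*(-2) = 20)
√(C + h) = √(1644/83 + 20) = √(3304/83) = 2*√68558/83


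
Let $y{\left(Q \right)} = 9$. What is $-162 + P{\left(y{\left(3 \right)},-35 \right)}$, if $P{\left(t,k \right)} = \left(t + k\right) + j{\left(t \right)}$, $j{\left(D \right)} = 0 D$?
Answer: $-188$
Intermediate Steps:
$j{\left(D \right)} = 0$
$P{\left(t,k \right)} = k + t$ ($P{\left(t,k \right)} = \left(t + k\right) + 0 = \left(k + t\right) + 0 = k + t$)
$-162 + P{\left(y{\left(3 \right)},-35 \right)} = -162 + \left(-35 + 9\right) = -162 - 26 = -188$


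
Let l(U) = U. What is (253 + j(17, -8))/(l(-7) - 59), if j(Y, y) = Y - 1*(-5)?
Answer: -25/6 ≈ -4.1667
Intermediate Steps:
j(Y, y) = 5 + Y (j(Y, y) = Y + 5 = 5 + Y)
(253 + j(17, -8))/(l(-7) - 59) = (253 + (5 + 17))/(-7 - 59) = (253 + 22)/(-66) = 275*(-1/66) = -25/6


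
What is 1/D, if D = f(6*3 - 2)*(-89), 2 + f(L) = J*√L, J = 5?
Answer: -1/1602 ≈ -0.00062422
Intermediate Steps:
f(L) = -2 + 5*√L
D = -1602 (D = (-2 + 5*√(6*3 - 2))*(-89) = (-2 + 5*√(18 - 2))*(-89) = (-2 + 5*√16)*(-89) = (-2 + 5*4)*(-89) = (-2 + 20)*(-89) = 18*(-89) = -1602)
1/D = 1/(-1602) = -1/1602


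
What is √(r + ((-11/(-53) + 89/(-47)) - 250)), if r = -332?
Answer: I*√3621819342/2491 ≈ 24.16*I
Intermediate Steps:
√(r + ((-11/(-53) + 89/(-47)) - 250)) = √(-332 + ((-11/(-53) + 89/(-47)) - 250)) = √(-332 + ((-11*(-1/53) + 89*(-1/47)) - 250)) = √(-332 + ((11/53 - 89/47) - 250)) = √(-332 + (-4200/2491 - 250)) = √(-332 - 626950/2491) = √(-1453962/2491) = I*√3621819342/2491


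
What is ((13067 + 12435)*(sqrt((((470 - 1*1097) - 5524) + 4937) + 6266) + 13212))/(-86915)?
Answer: -336932424/86915 - 51004*sqrt(1263)/86915 ≈ -3897.4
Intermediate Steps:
((13067 + 12435)*(sqrt((((470 - 1*1097) - 5524) + 4937) + 6266) + 13212))/(-86915) = (25502*(sqrt((((470 - 1097) - 5524) + 4937) + 6266) + 13212))*(-1/86915) = (25502*(sqrt(((-627 - 5524) + 4937) + 6266) + 13212))*(-1/86915) = (25502*(sqrt((-6151 + 4937) + 6266) + 13212))*(-1/86915) = (25502*(sqrt(-1214 + 6266) + 13212))*(-1/86915) = (25502*(sqrt(5052) + 13212))*(-1/86915) = (25502*(2*sqrt(1263) + 13212))*(-1/86915) = (25502*(13212 + 2*sqrt(1263)))*(-1/86915) = (336932424 + 51004*sqrt(1263))*(-1/86915) = -336932424/86915 - 51004*sqrt(1263)/86915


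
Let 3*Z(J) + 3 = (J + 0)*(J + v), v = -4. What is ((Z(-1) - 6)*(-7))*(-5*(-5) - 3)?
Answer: 2464/3 ≈ 821.33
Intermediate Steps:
Z(J) = -1 + J*(-4 + J)/3 (Z(J) = -1 + ((J + 0)*(J - 4))/3 = -1 + (J*(-4 + J))/3 = -1 + J*(-4 + J)/3)
((Z(-1) - 6)*(-7))*(-5*(-5) - 3) = (((-1 - 4/3*(-1) + (⅓)*(-1)²) - 6)*(-7))*(-5*(-5) - 3) = (((-1 + 4/3 + (⅓)*1) - 6)*(-7))*(25 - 3) = (((-1 + 4/3 + ⅓) - 6)*(-7))*22 = ((⅔ - 6)*(-7))*22 = -16/3*(-7)*22 = (112/3)*22 = 2464/3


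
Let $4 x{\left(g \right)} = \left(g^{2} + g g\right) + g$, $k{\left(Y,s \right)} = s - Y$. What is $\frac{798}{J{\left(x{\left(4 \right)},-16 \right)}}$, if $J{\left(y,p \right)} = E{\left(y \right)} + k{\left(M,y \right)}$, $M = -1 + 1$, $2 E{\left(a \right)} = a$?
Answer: $\frac{532}{9} \approx 59.111$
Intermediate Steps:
$E{\left(a \right)} = \frac{a}{2}$
$M = 0$
$x{\left(g \right)} = \frac{g^{2}}{2} + \frac{g}{4}$ ($x{\left(g \right)} = \frac{\left(g^{2} + g g\right) + g}{4} = \frac{\left(g^{2} + g^{2}\right) + g}{4} = \frac{2 g^{2} + g}{4} = \frac{g + 2 g^{2}}{4} = \frac{g^{2}}{2} + \frac{g}{4}$)
$J{\left(y,p \right)} = \frac{3 y}{2}$ ($J{\left(y,p \right)} = \frac{y}{2} + \left(y - 0\right) = \frac{y}{2} + \left(y + 0\right) = \frac{y}{2} + y = \frac{3 y}{2}$)
$\frac{798}{J{\left(x{\left(4 \right)},-16 \right)}} = \frac{798}{\frac{3}{2} \cdot \frac{1}{4} \cdot 4 \left(1 + 2 \cdot 4\right)} = \frac{798}{\frac{3}{2} \cdot \frac{1}{4} \cdot 4 \left(1 + 8\right)} = \frac{798}{\frac{3}{2} \cdot \frac{1}{4} \cdot 4 \cdot 9} = \frac{798}{\frac{3}{2} \cdot 9} = \frac{798}{\frac{27}{2}} = 798 \cdot \frac{2}{27} = \frac{532}{9}$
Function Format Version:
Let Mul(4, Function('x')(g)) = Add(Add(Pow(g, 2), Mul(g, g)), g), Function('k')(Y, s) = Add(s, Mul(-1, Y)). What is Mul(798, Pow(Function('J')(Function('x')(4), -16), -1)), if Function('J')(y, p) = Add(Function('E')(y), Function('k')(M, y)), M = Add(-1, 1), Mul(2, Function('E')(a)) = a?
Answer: Rational(532, 9) ≈ 59.111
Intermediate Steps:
Function('E')(a) = Mul(Rational(1, 2), a)
M = 0
Function('x')(g) = Add(Mul(Rational(1, 2), Pow(g, 2)), Mul(Rational(1, 4), g)) (Function('x')(g) = Mul(Rational(1, 4), Add(Add(Pow(g, 2), Mul(g, g)), g)) = Mul(Rational(1, 4), Add(Add(Pow(g, 2), Pow(g, 2)), g)) = Mul(Rational(1, 4), Add(Mul(2, Pow(g, 2)), g)) = Mul(Rational(1, 4), Add(g, Mul(2, Pow(g, 2)))) = Add(Mul(Rational(1, 2), Pow(g, 2)), Mul(Rational(1, 4), g)))
Function('J')(y, p) = Mul(Rational(3, 2), y) (Function('J')(y, p) = Add(Mul(Rational(1, 2), y), Add(y, Mul(-1, 0))) = Add(Mul(Rational(1, 2), y), Add(y, 0)) = Add(Mul(Rational(1, 2), y), y) = Mul(Rational(3, 2), y))
Mul(798, Pow(Function('J')(Function('x')(4), -16), -1)) = Mul(798, Pow(Mul(Rational(3, 2), Mul(Rational(1, 4), 4, Add(1, Mul(2, 4)))), -1)) = Mul(798, Pow(Mul(Rational(3, 2), Mul(Rational(1, 4), 4, Add(1, 8))), -1)) = Mul(798, Pow(Mul(Rational(3, 2), Mul(Rational(1, 4), 4, 9)), -1)) = Mul(798, Pow(Mul(Rational(3, 2), 9), -1)) = Mul(798, Pow(Rational(27, 2), -1)) = Mul(798, Rational(2, 27)) = Rational(532, 9)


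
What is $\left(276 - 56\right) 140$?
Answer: $30800$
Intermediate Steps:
$\left(276 - 56\right) 140 = 220 \cdot 140 = 30800$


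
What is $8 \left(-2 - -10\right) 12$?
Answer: $768$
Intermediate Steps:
$8 \left(-2 - -10\right) 12 = 8 \left(-2 + 10\right) 12 = 8 \cdot 8 \cdot 12 = 64 \cdot 12 = 768$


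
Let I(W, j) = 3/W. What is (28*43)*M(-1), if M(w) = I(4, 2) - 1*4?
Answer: -3913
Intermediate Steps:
M(w) = -13/4 (M(w) = 3/4 - 1*4 = 3*(¼) - 4 = ¾ - 4 = -13/4)
(28*43)*M(-1) = (28*43)*(-13/4) = 1204*(-13/4) = -3913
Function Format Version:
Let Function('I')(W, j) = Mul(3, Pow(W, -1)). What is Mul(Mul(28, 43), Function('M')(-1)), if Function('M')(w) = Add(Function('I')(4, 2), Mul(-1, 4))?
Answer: -3913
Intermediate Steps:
Function('M')(w) = Rational(-13, 4) (Function('M')(w) = Add(Mul(3, Pow(4, -1)), Mul(-1, 4)) = Add(Mul(3, Rational(1, 4)), -4) = Add(Rational(3, 4), -4) = Rational(-13, 4))
Mul(Mul(28, 43), Function('M')(-1)) = Mul(Mul(28, 43), Rational(-13, 4)) = Mul(1204, Rational(-13, 4)) = -3913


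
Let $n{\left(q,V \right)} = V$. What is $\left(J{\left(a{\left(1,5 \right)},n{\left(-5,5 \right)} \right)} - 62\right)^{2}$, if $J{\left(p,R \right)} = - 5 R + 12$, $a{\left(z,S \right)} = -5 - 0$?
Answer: $5625$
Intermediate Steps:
$a{\left(z,S \right)} = -5$ ($a{\left(z,S \right)} = -5 + 0 = -5$)
$J{\left(p,R \right)} = 12 - 5 R$
$\left(J{\left(a{\left(1,5 \right)},n{\left(-5,5 \right)} \right)} - 62\right)^{2} = \left(\left(12 - 25\right) - 62\right)^{2} = \left(-13 - 62\right)^{2} = \left(-75\right)^{2} = 5625$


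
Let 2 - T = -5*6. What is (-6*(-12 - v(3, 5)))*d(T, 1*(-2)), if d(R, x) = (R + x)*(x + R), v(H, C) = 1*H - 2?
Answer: 70200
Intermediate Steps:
v(H, C) = -2 + H (v(H, C) = H - 2 = -2 + H)
T = 32 (T = 2 - (-5)*6 = 2 - 1*(-30) = 2 + 30 = 32)
d(R, x) = (R + x)**2 (d(R, x) = (R + x)*(R + x) = (R + x)**2)
(-6*(-12 - v(3, 5)))*d(T, 1*(-2)) = (-6*(-12 - (-2 + 3)))*(32 + 1*(-2))**2 = (-6*(-12 - 1*1))*(32 - 2)**2 = -6*(-12 - 1)*30**2 = -6*(-13)*900 = 78*900 = 70200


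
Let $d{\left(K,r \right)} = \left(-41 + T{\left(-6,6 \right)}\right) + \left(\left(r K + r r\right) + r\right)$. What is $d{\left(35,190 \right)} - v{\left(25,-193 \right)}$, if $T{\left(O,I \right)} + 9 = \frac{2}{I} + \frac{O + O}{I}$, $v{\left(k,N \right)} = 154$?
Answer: $\frac{128203}{3} \approx 42734.0$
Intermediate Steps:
$T{\left(O,I \right)} = -9 + \frac{2}{I} + \frac{2 O}{I}$ ($T{\left(O,I \right)} = -9 + \left(\frac{2}{I} + \frac{O + O}{I}\right) = -9 + \left(\frac{2}{I} + \frac{2 O}{I}\right) = -9 + \frac{2}{I} + \frac{2 O}{I}$)
$d{\left(K,r \right)} = - \frac{155}{3} + r + r^{2} + K r$ ($d{\left(K,r \right)} = \left(-41 + \frac{2 - 54 + 2 \left(-6\right)}{6}\right) + \left(\left(r K + r r\right) + r\right) = \left(-41 + \frac{2 - 54 - 12}{6}\right) + \left(\left(K r + r^{2}\right) + r\right) = \left(-41 + \frac{1}{6} \left(-64\right)\right) + \left(\left(r^{2} + K r\right) + r\right) = \left(-41 - \frac{32}{3}\right) + \left(r + r^{2} + K r\right) = - \frac{155}{3} + \left(r + r^{2} + K r\right) = - \frac{155}{3} + r + r^{2} + K r$)
$d{\left(35,190 \right)} - v{\left(25,-193 \right)} = \left(- \frac{155}{3} + 190 + 190^{2} + 35 \cdot 190\right) - 154 = \left(- \frac{155}{3} + 190 + 36100 + 6650\right) - 154 = \frac{128665}{3} - 154 = \frac{128203}{3}$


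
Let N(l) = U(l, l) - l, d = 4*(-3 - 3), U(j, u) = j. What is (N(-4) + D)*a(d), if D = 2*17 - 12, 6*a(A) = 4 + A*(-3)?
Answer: 836/3 ≈ 278.67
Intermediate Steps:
d = -24 (d = 4*(-6) = -24)
N(l) = 0 (N(l) = l - l = 0)
a(A) = 2/3 - A/2 (a(A) = (4 + A*(-3))/6 = (4 - 3*A)/6 = 2/3 - A/2)
D = 22 (D = 34 - 12 = 22)
(N(-4) + D)*a(d) = (0 + 22)*(2/3 - 1/2*(-24)) = 22*(2/3 + 12) = 22*(38/3) = 836/3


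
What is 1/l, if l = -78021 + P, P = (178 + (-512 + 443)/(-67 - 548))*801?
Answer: 205/13252608 ≈ 1.5469e-5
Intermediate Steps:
P = 29246913/205 (P = (178 - 69/(-615))*801 = (178 - 69*(-1/615))*801 = (178 + 23/205)*801 = (36513/205)*801 = 29246913/205 ≈ 1.4267e+5)
l = 13252608/205 (l = -78021 + 29246913/205 = 13252608/205 ≈ 64647.)
1/l = 1/(13252608/205) = 205/13252608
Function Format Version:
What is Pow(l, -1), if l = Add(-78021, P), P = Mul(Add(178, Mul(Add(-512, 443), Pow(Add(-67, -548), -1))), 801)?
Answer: Rational(205, 13252608) ≈ 1.5469e-5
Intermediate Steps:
P = Rational(29246913, 205) (P = Mul(Add(178, Mul(-69, Pow(-615, -1))), 801) = Mul(Add(178, Mul(-69, Rational(-1, 615))), 801) = Mul(Add(178, Rational(23, 205)), 801) = Mul(Rational(36513, 205), 801) = Rational(29246913, 205) ≈ 1.4267e+5)
l = Rational(13252608, 205) (l = Add(-78021, Rational(29246913, 205)) = Rational(13252608, 205) ≈ 64647.)
Pow(l, -1) = Pow(Rational(13252608, 205), -1) = Rational(205, 13252608)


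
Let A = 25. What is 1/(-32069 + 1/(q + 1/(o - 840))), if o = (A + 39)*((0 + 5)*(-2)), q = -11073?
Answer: -16388041/525548088309 ≈ -3.1183e-5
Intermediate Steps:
o = -640 (o = (25 + 39)*((0 + 5)*(-2)) = 64*(5*(-2)) = 64*(-10) = -640)
1/(-32069 + 1/(q + 1/(o - 840))) = 1/(-32069 + 1/(-11073 + 1/(-640 - 840))) = 1/(-32069 + 1/(-11073 + 1/(-1480))) = 1/(-32069 + 1/(-11073 - 1/1480)) = 1/(-32069 + 1/(-16388041/1480)) = 1/(-32069 - 1480/16388041) = 1/(-525548088309/16388041) = -16388041/525548088309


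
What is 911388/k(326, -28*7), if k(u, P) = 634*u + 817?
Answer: 303796/69167 ≈ 4.3922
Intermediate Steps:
k(u, P) = 817 + 634*u
911388/k(326, -28*7) = 911388/(817 + 634*326) = 911388/(817 + 206684) = 911388/207501 = 911388*(1/207501) = 303796/69167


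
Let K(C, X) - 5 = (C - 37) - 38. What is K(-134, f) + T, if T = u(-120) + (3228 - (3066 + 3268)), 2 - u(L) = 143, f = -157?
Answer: -3451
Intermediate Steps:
K(C, X) = -70 + C (K(C, X) = 5 + ((C - 37) - 38) = 5 + ((-37 + C) - 38) = 5 + (-75 + C) = -70 + C)
u(L) = -141 (u(L) = 2 - 1*143 = 2 - 143 = -141)
T = -3247 (T = -141 + (3228 - (3066 + 3268)) = -141 + (3228 - 1*6334) = -141 + (3228 - 6334) = -141 - 3106 = -3247)
K(-134, f) + T = (-70 - 134) - 3247 = -204 - 3247 = -3451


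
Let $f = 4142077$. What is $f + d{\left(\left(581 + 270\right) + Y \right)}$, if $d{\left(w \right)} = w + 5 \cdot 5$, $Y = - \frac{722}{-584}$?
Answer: $\frac{1209742637}{292} \approx 4.143 \cdot 10^{6}$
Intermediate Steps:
$Y = \frac{361}{292}$ ($Y = \left(-722\right) \left(- \frac{1}{584}\right) = \frac{361}{292} \approx 1.2363$)
$d{\left(w \right)} = 25 + w$ ($d{\left(w \right)} = w + 25 = 25 + w$)
$f + d{\left(\left(581 + 270\right) + Y \right)} = 4142077 + \left(25 + \left(\left(581 + 270\right) + \frac{361}{292}\right)\right) = 4142077 + \left(25 + \left(851 + \frac{361}{292}\right)\right) = 4142077 + \left(25 + \frac{248853}{292}\right) = 4142077 + \frac{256153}{292} = \frac{1209742637}{292}$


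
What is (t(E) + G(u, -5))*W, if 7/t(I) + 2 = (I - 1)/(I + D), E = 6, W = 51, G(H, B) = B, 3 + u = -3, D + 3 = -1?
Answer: 459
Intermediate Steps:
D = -4 (D = -3 - 1 = -4)
u = -6 (u = -3 - 3 = -6)
t(I) = 7/(-2 + (-1 + I)/(-4 + I)) (t(I) = 7/(-2 + (I - 1)/(I - 4)) = 7/(-2 + (-1 + I)/(-4 + I)))
(t(E) + G(u, -5))*W = (7*(4 - 1*6)/(-7 + 6) - 5)*51 = (7*(4 - 6)/(-1) - 5)*51 = (7*(-1)*(-2) - 5)*51 = (14 - 5)*51 = 9*51 = 459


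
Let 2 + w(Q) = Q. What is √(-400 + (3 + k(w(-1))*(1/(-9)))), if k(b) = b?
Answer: I*√3570/3 ≈ 19.917*I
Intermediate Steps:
w(Q) = -2 + Q
√(-400 + (3 + k(w(-1))*(1/(-9)))) = √(-400 + (3 + (-2 - 1)*(1/(-9)))) = √(-400 + (3 - 3*(-1)/9)) = √(-400 + (3 - 3*(-⅑))) = √(-400 + (3 + ⅓)) = √(-400 + 10/3) = √(-1190/3) = I*√3570/3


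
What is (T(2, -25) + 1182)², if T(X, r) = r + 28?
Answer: 1404225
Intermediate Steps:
T(X, r) = 28 + r
(T(2, -25) + 1182)² = ((28 - 25) + 1182)² = (3 + 1182)² = 1185² = 1404225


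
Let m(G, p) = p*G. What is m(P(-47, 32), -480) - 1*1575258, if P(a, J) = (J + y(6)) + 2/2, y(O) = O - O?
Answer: -1591098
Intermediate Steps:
y(O) = 0
P(a, J) = 1 + J (P(a, J) = (J + 0) + 2/2 = J + 2*(½) = J + 1 = 1 + J)
m(G, p) = G*p
m(P(-47, 32), -480) - 1*1575258 = (1 + 32)*(-480) - 1*1575258 = 33*(-480) - 1575258 = -15840 - 1575258 = -1591098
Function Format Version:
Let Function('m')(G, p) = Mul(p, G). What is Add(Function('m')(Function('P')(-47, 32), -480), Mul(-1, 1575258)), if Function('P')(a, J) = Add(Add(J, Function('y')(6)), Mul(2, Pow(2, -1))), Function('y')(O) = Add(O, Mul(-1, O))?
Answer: -1591098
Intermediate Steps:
Function('y')(O) = 0
Function('P')(a, J) = Add(1, J) (Function('P')(a, J) = Add(Add(J, 0), Mul(2, Pow(2, -1))) = Add(J, Mul(2, Rational(1, 2))) = Add(J, 1) = Add(1, J))
Function('m')(G, p) = Mul(G, p)
Add(Function('m')(Function('P')(-47, 32), -480), Mul(-1, 1575258)) = Add(Mul(Add(1, 32), -480), Mul(-1, 1575258)) = Add(Mul(33, -480), -1575258) = Add(-15840, -1575258) = -1591098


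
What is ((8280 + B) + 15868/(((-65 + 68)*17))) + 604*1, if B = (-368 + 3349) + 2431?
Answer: 744964/51 ≈ 14607.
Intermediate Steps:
B = 5412 (B = 2981 + 2431 = 5412)
((8280 + B) + 15868/(((-65 + 68)*17))) + 604*1 = ((8280 + 5412) + 15868/(((-65 + 68)*17))) + 604*1 = (13692 + 15868/((3*17))) + 604 = (13692 + 15868/51) + 604 = 714160/51 + 604 = 744964/51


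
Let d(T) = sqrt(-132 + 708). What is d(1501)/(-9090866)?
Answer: -12/4545433 ≈ -2.6400e-6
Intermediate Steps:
d(T) = 24 (d(T) = sqrt(576) = 24)
d(1501)/(-9090866) = 24/(-9090866) = 24*(-1/9090866) = -12/4545433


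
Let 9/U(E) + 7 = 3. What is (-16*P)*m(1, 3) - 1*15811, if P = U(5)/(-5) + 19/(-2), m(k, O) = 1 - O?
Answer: -80503/5 ≈ -16101.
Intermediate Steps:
U(E) = -9/4 (U(E) = 9/(-7 + 3) = 9/(-4) = 9*(-¼) = -9/4)
P = -181/20 (P = -9/4/(-5) + 19/(-2) = -9/4*(-⅕) + 19*(-½) = 9/20 - 19/2 = -181/20 ≈ -9.0500)
(-16*P)*m(1, 3) - 1*15811 = (-16*(-181/20))*(1 - 1*3) - 1*15811 = 724*(1 - 3)/5 - 15811 = (724/5)*(-2) - 15811 = -1448/5 - 15811 = -80503/5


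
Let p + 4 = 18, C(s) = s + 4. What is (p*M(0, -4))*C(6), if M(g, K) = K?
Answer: -560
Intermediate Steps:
C(s) = 4 + s
p = 14 (p = -4 + 18 = 14)
(p*M(0, -4))*C(6) = (14*(-4))*(4 + 6) = -56*10 = -560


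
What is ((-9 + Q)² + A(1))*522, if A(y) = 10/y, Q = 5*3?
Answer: 24012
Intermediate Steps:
Q = 15
((-9 + Q)² + A(1))*522 = ((-9 + 15)² + 10/1)*522 = (6² + 10*1)*522 = (36 + 10)*522 = 46*522 = 24012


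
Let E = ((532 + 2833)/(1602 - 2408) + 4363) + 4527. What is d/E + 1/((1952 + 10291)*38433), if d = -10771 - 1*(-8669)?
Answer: -9841807497413/41604462655525 ≈ -0.23656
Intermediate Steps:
d = -2102 (d = -10771 + 8669 = -2102)
E = 7161975/806 (E = (3365/(-806) + 4363) + 4527 = (3365*(-1/806) + 4363) + 4527 = (-3365/806 + 4363) + 4527 = 3513213/806 + 4527 = 7161975/806 ≈ 8885.8)
d/E + 1/((1952 + 10291)*38433) = -2102/7161975/806 + 1/((1952 + 10291)*38433) = -2102*806/7161975 + (1/38433)/12243 = -1694212/7161975 + (1/12243)*(1/38433) = -1694212/7161975 + 1/470535219 = -9841807497413/41604462655525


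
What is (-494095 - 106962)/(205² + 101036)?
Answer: -601057/143061 ≈ -4.2014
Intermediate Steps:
(-494095 - 106962)/(205² + 101036) = -601057/(42025 + 101036) = -601057/143061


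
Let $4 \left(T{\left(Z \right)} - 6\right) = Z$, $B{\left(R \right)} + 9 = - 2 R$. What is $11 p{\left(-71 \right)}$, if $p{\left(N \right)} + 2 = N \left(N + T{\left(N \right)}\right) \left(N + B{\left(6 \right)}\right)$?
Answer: $-5945775$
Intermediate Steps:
$B{\left(R \right)} = -9 - 2 R$
$T{\left(Z \right)} = 6 + \frac{Z}{4}$
$p{\left(N \right)} = -2 + N \left(-21 + N\right) \left(6 + \frac{5 N}{4}\right)$ ($p{\left(N \right)} = -2 + N \left(N + \left(6 + \frac{N}{4}\right)\right) \left(N - 21\right) = -2 + N \left(6 + \frac{5 N}{4}\right) \left(N - 21\right) = -2 + N \left(6 + \frac{5 N}{4}\right) \left(-21 + N\right) = -2 + N \left(-21 + N\right) \left(6 + \frac{5 N}{4}\right)$)
$11 p{\left(-71 \right)} = 11 \left(-2 - -8946 - \frac{81 \left(-71\right)^{2}}{4} + \frac{5 \left(-71\right)^{3}}{4}\right) = 11 \left(-2 + 8946 - \frac{408321}{4} + \frac{5}{4} \left(-357911\right)\right) = 11 \left(-2 + 8946 - \frac{408321}{4} - \frac{1789555}{4}\right) = 11 \left(-540525\right) = -5945775$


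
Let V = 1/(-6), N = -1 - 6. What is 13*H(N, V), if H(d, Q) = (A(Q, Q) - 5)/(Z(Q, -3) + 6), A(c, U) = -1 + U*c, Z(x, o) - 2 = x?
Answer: -2795/282 ≈ -9.9113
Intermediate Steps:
Z(x, o) = 2 + x
N = -7
V = -1/6 ≈ -0.16667
H(d, Q) = (-6 + Q**2)/(8 + Q) (H(d, Q) = ((-1 + Q*Q) - 5)/((2 + Q) + 6) = ((-1 + Q**2) - 5)/(8 + Q) = (-6 + Q**2)/(8 + Q))
13*H(N, V) = 13*((-6 + (-1/6)**2)/(8 - 1/6)) = 13*((-6 + 1/36)/(47/6)) = 13*((6/47)*(-215/36)) = 13*(-215/282) = -2795/282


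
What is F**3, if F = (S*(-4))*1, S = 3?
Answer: -1728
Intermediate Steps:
F = -12 (F = (3*(-4))*1 = -12*1 = -12)
F**3 = (-12)**3 = -1728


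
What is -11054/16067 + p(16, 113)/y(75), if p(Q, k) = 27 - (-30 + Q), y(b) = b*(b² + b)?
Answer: -4724926253/6868642500 ≈ -0.68790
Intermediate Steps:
y(b) = b*(b + b²)
p(Q, k) = 57 - Q (p(Q, k) = 27 + (30 - Q) = 57 - Q)
-11054/16067 + p(16, 113)/y(75) = -11054/16067 + (57 - 1*16)/((75²*(1 + 75))) = -11054*1/16067 + (57 - 16)/((5625*76)) = -11054/16067 + 41/427500 = -4724926253/6868642500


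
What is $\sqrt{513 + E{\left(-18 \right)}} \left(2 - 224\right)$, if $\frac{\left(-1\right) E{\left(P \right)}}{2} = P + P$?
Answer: $- 666 \sqrt{65} \approx -5369.5$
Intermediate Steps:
$E{\left(P \right)} = - 4 P$ ($E{\left(P \right)} = - 2 \left(P + P\right) = - 2 \cdot 2 P = - 4 P$)
$\sqrt{513 + E{\left(-18 \right)}} \left(2 - 224\right) = \sqrt{513 - -72} \left(2 - 224\right) = \sqrt{513 + 72} \left(2 - 224\right) = \sqrt{585} \left(-222\right) = 3 \sqrt{65} \left(-222\right) = - 666 \sqrt{65}$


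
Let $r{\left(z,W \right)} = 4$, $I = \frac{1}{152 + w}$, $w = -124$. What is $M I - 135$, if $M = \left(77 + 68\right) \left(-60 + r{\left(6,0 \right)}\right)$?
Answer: $-425$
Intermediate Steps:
$I = \frac{1}{28}$ ($I = \frac{1}{152 - 124} = \frac{1}{28} \approx 0.035714$)
$M = -8120$ ($M = \left(77 + 68\right) \left(-60 + 4\right) = 145 \left(-56\right) = -8120$)
$M I - 135 = \left(-8120\right) \frac{1}{28} - 135 = -290 - 135 = -425$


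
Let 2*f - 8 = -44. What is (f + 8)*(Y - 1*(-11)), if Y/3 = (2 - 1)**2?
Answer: -140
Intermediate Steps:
Y = 3 (Y = 3*(2 - 1)**2 = 3*1**2 = 3*1 = 3)
f = -18 (f = 4 + (1/2)*(-44) = 4 - 22 = -18)
(f + 8)*(Y - 1*(-11)) = (-18 + 8)*(3 - 1*(-11)) = -10*(3 + 11) = -10*14 = -140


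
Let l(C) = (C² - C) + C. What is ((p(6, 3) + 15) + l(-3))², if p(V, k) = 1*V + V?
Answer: 1296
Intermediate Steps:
p(V, k) = 2*V (p(V, k) = V + V = 2*V)
l(C) = C²
((p(6, 3) + 15) + l(-3))² = ((2*6 + 15) + (-3)²)² = ((12 + 15) + 9)² = (27 + 9)² = 36² = 1296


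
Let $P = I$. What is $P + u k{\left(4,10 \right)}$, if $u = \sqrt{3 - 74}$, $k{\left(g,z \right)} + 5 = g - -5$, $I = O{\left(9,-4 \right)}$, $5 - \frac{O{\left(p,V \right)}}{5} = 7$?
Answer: $-10 + 4 i \sqrt{71} \approx -10.0 + 33.705 i$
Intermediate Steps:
$O{\left(p,V \right)} = -10$ ($O{\left(p,V \right)} = 25 - 35 = -10$)
$I = -10$
$k{\left(g,z \right)} = g$ ($k{\left(g,z \right)} = -5 + \left(g - -5\right) = -5 + \left(g + 5\right) = -5 + \left(5 + g\right) = g$)
$u = i \sqrt{71}$ ($u = \sqrt{-71} = i \sqrt{71} \approx 8.4261 i$)
$P = -10$
$P + u k{\left(4,10 \right)} = -10 + i \sqrt{71} \cdot 4 = -10 + 4 i \sqrt{71}$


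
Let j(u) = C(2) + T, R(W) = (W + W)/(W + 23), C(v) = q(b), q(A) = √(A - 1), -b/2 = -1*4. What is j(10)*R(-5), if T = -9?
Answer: 5 - 5*√7/9 ≈ 3.5301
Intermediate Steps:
b = 8 (b = -(-2)*4 = -2*(-4) = 8)
q(A) = √(-1 + A)
C(v) = √7 (C(v) = √(-1 + 8) = √7)
R(W) = 2*W/(23 + W) (R(W) = (2*W)/(23 + W) = 2*W/(23 + W))
j(u) = -9 + √7 (j(u) = √7 - 9 = -9 + √7)
j(10)*R(-5) = (-9 + √7)*(2*(-5)/(23 - 5)) = (-9 + √7)*(2*(-5)/18) = (-9 + √7)*(2*(-5)*(1/18)) = (-9 + √7)*(-5/9) = 5 - 5*√7/9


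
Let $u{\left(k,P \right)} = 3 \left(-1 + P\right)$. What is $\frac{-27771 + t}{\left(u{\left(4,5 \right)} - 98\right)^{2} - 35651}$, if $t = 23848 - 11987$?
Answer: $\frac{3182}{5651} \approx 0.56309$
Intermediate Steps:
$u{\left(k,P \right)} = -3 + 3 P$
$t = 11861$
$\frac{-27771 + t}{\left(u{\left(4,5 \right)} - 98\right)^{2} - 35651} = \frac{-27771 + 11861}{\left(\left(-3 + 3 \cdot 5\right) - 98\right)^{2} - 35651} = - \frac{15910}{\left(\left(-3 + 15\right) - 98\right)^{2} - 35651} = - \frac{15910}{\left(12 - 98\right)^{2} - 35651} = - \frac{15910}{\left(-86\right)^{2} - 35651} = - \frac{15910}{7396 - 35651} = - \frac{15910}{-28255} = \left(-15910\right) \left(- \frac{1}{28255}\right) = \frac{3182}{5651}$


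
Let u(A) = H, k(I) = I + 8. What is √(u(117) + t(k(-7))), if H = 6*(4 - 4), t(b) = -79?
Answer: I*√79 ≈ 8.8882*I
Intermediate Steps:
k(I) = 8 + I
H = 0 (H = 6*0 = 0)
u(A) = 0
√(u(117) + t(k(-7))) = √(0 - 79) = √(-79) = I*√79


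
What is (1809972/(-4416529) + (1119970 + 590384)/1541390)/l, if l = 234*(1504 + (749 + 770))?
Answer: 793992550031/802594866822143070 ≈ 9.8928e-7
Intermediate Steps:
l = 707382 (l = 234*(1504 + 1519) = 234*3023 = 707382)
(1809972/(-4416529) + (1119970 + 590384)/1541390)/l = (1809972/(-4416529) + (1119970 + 590384)/1541390)/707382 = (1809972*(-1/4416529) + 1710354*(1/1541390))*(1/707382) = (-1809972/4416529 + 855177/770695)*(1/707382) = (2381977650093/3403796817655)*(1/707382) = 793992550031/802594866822143070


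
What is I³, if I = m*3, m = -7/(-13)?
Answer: 9261/2197 ≈ 4.2153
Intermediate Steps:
m = 7/13 (m = -7*(-1/13) = 7/13 ≈ 0.53846)
I = 21/13 (I = (7/13)*3 = 21/13 ≈ 1.6154)
I³ = (21/13)³ = 9261/2197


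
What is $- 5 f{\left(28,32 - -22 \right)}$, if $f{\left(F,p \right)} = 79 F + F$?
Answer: $-11200$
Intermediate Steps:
$f{\left(F,p \right)} = 80 F$
$- 5 f{\left(28,32 - -22 \right)} = - 5 \cdot 80 \cdot 28 = \left(-5\right) 2240 = -11200$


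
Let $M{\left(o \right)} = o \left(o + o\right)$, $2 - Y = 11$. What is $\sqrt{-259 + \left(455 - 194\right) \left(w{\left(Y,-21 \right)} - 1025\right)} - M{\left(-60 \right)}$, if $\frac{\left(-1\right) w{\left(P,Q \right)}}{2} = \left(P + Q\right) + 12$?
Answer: $-7200 + 2 i \sqrt{64597} \approx -7200.0 + 508.32 i$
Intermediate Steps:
$Y = -9$ ($Y = 2 - 11 = -9$)
$w{\left(P,Q \right)} = -24 - 2 P - 2 Q$ ($w{\left(P,Q \right)} = - 2 \left(\left(P + Q\right) + 12\right) = - 2 \left(12 + P + Q\right) = -24 - 2 P - 2 Q$)
$M{\left(o \right)} = 2 o^{2}$ ($M{\left(o \right)} = o 2 o = 2 o^{2}$)
$\sqrt{-259 + \left(455 - 194\right) \left(w{\left(Y,-21 \right)} - 1025\right)} - M{\left(-60 \right)} = \sqrt{-259 + \left(455 - 194\right) \left(\left(-24 - -18 - -42\right) - 1025\right)} - 2 \left(-60\right)^{2} = \sqrt{-259 + 261 \left(\left(-24 + 18 + 42\right) - 1025\right)} - 2 \cdot 3600 = \sqrt{-259 + 261 \left(36 - 1025\right)} - 7200 = \sqrt{-259 + 261 \left(-989\right)} - 7200 = \sqrt{-259 - 258129} - 7200 = \sqrt{-258388} - 7200 = 2 i \sqrt{64597} - 7200 = -7200 + 2 i \sqrt{64597}$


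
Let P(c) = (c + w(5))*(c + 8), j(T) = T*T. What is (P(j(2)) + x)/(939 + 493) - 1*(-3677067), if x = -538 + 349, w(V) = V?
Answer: 5265559863/1432 ≈ 3.6771e+6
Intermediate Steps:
j(T) = T²
x = -189
P(c) = (5 + c)*(8 + c) (P(c) = (c + 5)*(c + 8) = (5 + c)*(8 + c))
(P(j(2)) + x)/(939 + 493) - 1*(-3677067) = ((40 + (2²)² + 13*2²) - 189)/(939 + 493) - 1*(-3677067) = ((40 + 4² + 13*4) - 189)/1432 + 3677067 = ((40 + 16 + 52) - 189)/1432 + 3677067 = (108 - 189)/1432 + 3677067 = (1/1432)*(-81) + 3677067 = -81/1432 + 3677067 = 5265559863/1432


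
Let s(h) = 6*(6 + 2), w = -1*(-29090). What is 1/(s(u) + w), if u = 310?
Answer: 1/29138 ≈ 3.4319e-5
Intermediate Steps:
w = 29090
s(h) = 48 (s(h) = 6*8 = 48)
1/(s(u) + w) = 1/(48 + 29090) = 1/29138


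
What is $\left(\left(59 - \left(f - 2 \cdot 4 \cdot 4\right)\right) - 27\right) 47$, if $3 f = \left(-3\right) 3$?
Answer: $3149$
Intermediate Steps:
$f = -3$ ($f = \frac{\left(-3\right) 3}{3} = \frac{1}{3} \left(-9\right) = -3$)
$\left(\left(59 - \left(f - 2 \cdot 4 \cdot 4\right)\right) - 27\right) 47 = \left(\left(59 - \left(-3 - 2 \cdot 4 \cdot 4\right)\right) - 27\right) 47 = \left(\left(59 + \left(8 \cdot 4 + 3\right)\right) - 27\right) 47 = \left(\left(59 + \left(32 + 3\right)\right) - 27\right) 47 = \left(\left(59 + 35\right) - 27\right) 47 = \left(94 - 27\right) 47 = 67 \cdot 47 = 3149$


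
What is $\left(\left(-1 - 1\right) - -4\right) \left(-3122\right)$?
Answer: $-6244$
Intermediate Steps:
$\left(\left(-1 - 1\right) - -4\right) \left(-3122\right) = \left(-2 + 4\right) \left(-3122\right) = 2 \left(-3122\right) = -6244$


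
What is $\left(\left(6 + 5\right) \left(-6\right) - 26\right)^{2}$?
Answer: $8464$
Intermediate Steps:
$\left(\left(6 + 5\right) \left(-6\right) - 26\right)^{2} = \left(11 \left(-6\right) - 26\right)^{2} = \left(-66 - 26\right)^{2} = \left(-92\right)^{2} = 8464$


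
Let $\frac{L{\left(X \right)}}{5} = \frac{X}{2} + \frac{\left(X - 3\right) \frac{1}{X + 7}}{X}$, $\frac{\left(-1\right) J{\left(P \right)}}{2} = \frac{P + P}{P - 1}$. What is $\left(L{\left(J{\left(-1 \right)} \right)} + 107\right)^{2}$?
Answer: $\frac{43681}{4} \approx 10920.0$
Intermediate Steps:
$J{\left(P \right)} = - \frac{4 P}{-1 + P}$ ($J{\left(P \right)} = - 2 \frac{P + P}{P - 1} = - 2 \frac{2 P}{-1 + P} = - \frac{4 P}{-1 + P}$)
$L{\left(X \right)} = \frac{5 X}{2} + \frac{5 \left(-3 + X\right)}{X \left(7 + X\right)}$ ($L{\left(X \right)} = 5 \left(\frac{X}{2} + \frac{\left(X - 3\right) \frac{1}{X + 7}}{X}\right) = 5 \left(X \frac{1}{2} + \frac{\left(-3 + X\right) \frac{1}{7 + X}}{X}\right) = 5 \left(\frac{X}{2} + \frac{\frac{1}{7 + X} \left(-3 + X\right)}{X}\right) = 5 \left(\frac{X}{2} + \frac{-3 + X}{X \left(7 + X\right)}\right) = \frac{5 X}{2} + \frac{5 \left(-3 + X\right)}{X \left(7 + X\right)}$)
$\left(L{\left(J{\left(-1 \right)} \right)} + 107\right)^{2} = \left(\frac{5 \left(-6 + \left(\left(-4\right) \left(-1\right) \frac{1}{-1 - 1}\right)^{3} + 2 \left(\left(-4\right) \left(-1\right) \frac{1}{-1 - 1}\right) + 7 \left(\left(-4\right) \left(-1\right) \frac{1}{-1 - 1}\right)^{2}\right)}{2 \left(\left(-4\right) \left(-1\right) \frac{1}{-1 - 1}\right) \left(7 - - \frac{4}{-1 - 1}\right)} + 107\right)^{2} = \left(\frac{5 \left(-6 + \left(\left(-4\right) \left(-1\right) \frac{1}{-2}\right)^{3} + 2 \left(\left(-4\right) \left(-1\right) \frac{1}{-2}\right) + 7 \left(\left(-4\right) \left(-1\right) \frac{1}{-2}\right)^{2}\right)}{2 \left(\left(-4\right) \left(-1\right) \frac{1}{-2}\right) \left(7 - - \frac{4}{-2}\right)} + 107\right)^{2} = \left(\frac{5 \left(-6 + \left(\left(-4\right) \left(-1\right) \left(- \frac{1}{2}\right)\right)^{3} + 2 \left(\left(-4\right) \left(-1\right) \left(- \frac{1}{2}\right)\right) + 7 \left(\left(-4\right) \left(-1\right) \left(- \frac{1}{2}\right)\right)^{2}\right)}{2 \left(\left(-4\right) \left(-1\right) \left(- \frac{1}{2}\right)\right) \left(7 - \left(-4\right) \left(- \frac{1}{2}\right)\right)} + 107\right)^{2} = \left(\frac{5 \left(-6 + \left(-2\right)^{3} + 2 \left(-2\right) + 7 \left(-2\right)^{2}\right)}{2 \left(-2\right) \left(7 - 2\right)} + 107\right)^{2} = \left(\frac{5}{2} \left(- \frac{1}{2}\right) \frac{1}{5} \left(-6 - 8 - 4 + 7 \cdot 4\right) + 107\right)^{2} = \left(\frac{5}{2} \left(- \frac{1}{2}\right) \frac{1}{5} \left(-6 - 8 - 4 + 28\right) + 107\right)^{2} = \left(\frac{5}{2} \left(- \frac{1}{2}\right) \frac{1}{5} \cdot 10 + 107\right)^{2} = \left(- \frac{5}{2} + 107\right)^{2} = \left(\frac{209}{2}\right)^{2} = \frac{43681}{4}$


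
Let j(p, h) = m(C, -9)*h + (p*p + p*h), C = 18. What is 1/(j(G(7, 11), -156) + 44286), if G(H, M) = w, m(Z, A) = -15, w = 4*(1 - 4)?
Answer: 1/48642 ≈ 2.0558e-5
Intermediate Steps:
w = -12 (w = 4*(-3) = -12)
G(H, M) = -12
j(p, h) = p**2 - 15*h + h*p (j(p, h) = -15*h + (p*p + p*h) = -15*h + (p**2 + h*p) = p**2 - 15*h + h*p)
1/(j(G(7, 11), -156) + 44286) = 1/(((-12)**2 - 15*(-156) - 156*(-12)) + 44286) = 1/((144 + 2340 + 1872) + 44286) = 1/(4356 + 44286) = 1/48642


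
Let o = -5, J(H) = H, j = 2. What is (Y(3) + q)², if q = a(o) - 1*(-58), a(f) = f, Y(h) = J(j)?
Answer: 3025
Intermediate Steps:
Y(h) = 2
q = 53 (q = -5 - 1*(-58) = -5 + 58 = 53)
(Y(3) + q)² = (2 + 53)² = 55² = 3025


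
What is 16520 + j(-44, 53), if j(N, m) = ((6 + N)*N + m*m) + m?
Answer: 21054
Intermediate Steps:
j(N, m) = m + m**2 + N*(6 + N) (j(N, m) = (N*(6 + N) + m**2) + m = (m**2 + N*(6 + N)) + m = m + m**2 + N*(6 + N))
16520 + j(-44, 53) = 16520 + (53 + (-44)**2 + 53**2 + 6*(-44)) = 16520 + (53 + 1936 + 2809 - 264) = 16520 + 4534 = 21054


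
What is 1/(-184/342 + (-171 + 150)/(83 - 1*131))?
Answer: -2736/275 ≈ -9.9491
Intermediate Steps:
1/(-184/342 + (-171 + 150)/(83 - 1*131)) = 1/(-184*1/342 - 21/(83 - 131)) = 1/(-92/171 - 21/(-48)) = 1/(-92/171 - 21*(-1/48)) = 1/(-92/171 + 7/16) = 1/(-275/2736) = -2736/275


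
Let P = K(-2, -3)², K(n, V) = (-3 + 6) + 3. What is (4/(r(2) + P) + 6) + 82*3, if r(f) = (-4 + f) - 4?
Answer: 3782/15 ≈ 252.13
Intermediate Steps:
K(n, V) = 6 (K(n, V) = 3 + 3 = 6)
r(f) = -8 + f
P = 36 (P = 6² = 36)
(4/(r(2) + P) + 6) + 82*3 = (4/((-8 + 2) + 36) + 6) + 82*3 = (4/(-6 + 36) + 6) + 246 = (4/30 + 6) + 246 = ((1/30)*4 + 6) + 246 = (2/15 + 6) + 246 = 92/15 + 246 = 3782/15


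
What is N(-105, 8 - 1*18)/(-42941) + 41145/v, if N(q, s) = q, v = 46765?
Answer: 354343554/401627173 ≈ 0.88227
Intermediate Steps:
N(-105, 8 - 1*18)/(-42941) + 41145/v = -105/(-42941) + 41145/46765 = -105*(-1/42941) + 41145*(1/46765) = 105/42941 + 8229/9353 = 354343554/401627173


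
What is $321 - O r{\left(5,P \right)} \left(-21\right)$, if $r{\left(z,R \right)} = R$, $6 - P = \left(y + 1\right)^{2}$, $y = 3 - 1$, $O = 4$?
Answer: $-80892$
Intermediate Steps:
$y = 2$
$P = -3$ ($P = 6 - \left(2 + 1\right)^{2} = 6 - 3^{2} = 6 - 9 = -3$)
$321 - O r{\left(5,P \right)} \left(-21\right) = 321 \left(-1\right) 4 \left(-3\right) \left(-21\right) = 321 \left(-4\right) \left(-3\right) \left(-21\right) = 321 \cdot 12 \left(-21\right) = 321 \left(-252\right) = -80892$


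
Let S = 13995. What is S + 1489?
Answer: 15484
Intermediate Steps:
S + 1489 = 13995 + 1489 = 15484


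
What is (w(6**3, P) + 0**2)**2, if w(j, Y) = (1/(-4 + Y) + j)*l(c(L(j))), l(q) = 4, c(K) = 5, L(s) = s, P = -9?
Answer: 126067984/169 ≈ 7.4596e+5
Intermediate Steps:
w(j, Y) = 4*j + 4/(-4 + Y) (w(j, Y) = (1/(-4 + Y) + j)*4 = (j + 1/(-4 + Y))*4 = 4*j + 4/(-4 + Y))
(w(6**3, P) + 0**2)**2 = (4*(1 - 4*6**3 - 9*6**3)/(-4 - 9) + 0**2)**2 = (4*(1 - 4*216 - 9*216)/(-13) + 0)**2 = (4*(-1/13)*(1 - 864 - 1944) + 0)**2 = (4*(-1/13)*(-2807) + 0)**2 = (11228/13 + 0)**2 = (11228/13)**2 = 126067984/169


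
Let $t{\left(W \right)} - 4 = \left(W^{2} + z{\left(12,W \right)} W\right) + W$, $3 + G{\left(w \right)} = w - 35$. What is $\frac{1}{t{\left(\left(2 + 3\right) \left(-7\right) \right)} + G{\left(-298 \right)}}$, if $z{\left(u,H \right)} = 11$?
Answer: $\frac{1}{473} \approx 0.0021142$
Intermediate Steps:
$G{\left(w \right)} = -38 + w$ ($G{\left(w \right)} = -3 + \left(w - 35\right) = -3 + \left(-35 + w\right) = -38 + w$)
$t{\left(W \right)} = 4 + W^{2} + 12 W$ ($t{\left(W \right)} = 4 + \left(\left(W^{2} + 11 W\right) + W\right) = 4 + \left(W^{2} + 12 W\right) = 4 + W^{2} + 12 W$)
$\frac{1}{t{\left(\left(2 + 3\right) \left(-7\right) \right)} + G{\left(-298 \right)}} = \frac{1}{\left(4 + \left(\left(2 + 3\right) \left(-7\right)\right)^{2} + 12 \left(2 + 3\right) \left(-7\right)\right) - 336} = \frac{1}{\left(4 + \left(5 \left(-7\right)\right)^{2} + 12 \cdot 5 \left(-7\right)\right) - 336} = \frac{1}{\left(4 + \left(-35\right)^{2} + 12 \left(-35\right)\right) - 336} = \frac{1}{\left(4 + 1225 - 420\right) - 336} = \frac{1}{809 - 336} = \frac{1}{473}$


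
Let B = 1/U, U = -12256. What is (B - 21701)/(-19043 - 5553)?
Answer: 265967457/301448576 ≈ 0.88230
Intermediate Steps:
B = -1/12256 (B = 1/(-12256) = -1/12256 ≈ -8.1593e-5)
(B - 21701)/(-19043 - 5553) = (-1/12256 - 21701)/(-19043 - 5553) = -265967457/12256/(-24596) = -265967457/12256*(-1/24596) = 265967457/301448576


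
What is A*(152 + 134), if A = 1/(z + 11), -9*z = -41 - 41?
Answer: 2574/181 ≈ 14.221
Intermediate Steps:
z = 82/9 (z = -(-41 - 41)/9 = -⅑*(-82) = 82/9 ≈ 9.1111)
A = 9/181 (A = 1/(82/9 + 11) = 1/(181/9) = 9/181 ≈ 0.049724)
A*(152 + 134) = 9*(152 + 134)/181 = (9/181)*286 = 2574/181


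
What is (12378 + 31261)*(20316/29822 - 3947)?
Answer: -2567874071201/14911 ≈ -1.7221e+8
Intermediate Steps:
(12378 + 31261)*(20316/29822 - 3947) = 43639*(20316*(1/29822) - 3947) = 43639*(10158/14911 - 3947) = 43639*(-58843559/14911) = -2567874071201/14911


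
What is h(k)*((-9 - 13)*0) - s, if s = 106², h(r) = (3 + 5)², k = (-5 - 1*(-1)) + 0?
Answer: -11236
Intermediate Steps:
k = -4 (k = (-5 + 1) + 0 = -4 + 0 = -4)
h(r) = 64 (h(r) = 8² = 64)
s = 11236
h(k)*((-9 - 13)*0) - s = 64*((-9 - 13)*0) - 1*11236 = 64*(-22*0) - 11236 = 64*0 - 11236 = 0 - 11236 = -11236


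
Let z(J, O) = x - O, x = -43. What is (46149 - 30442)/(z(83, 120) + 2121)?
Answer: 15707/1958 ≈ 8.0220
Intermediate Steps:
z(J, O) = -43 - O
(46149 - 30442)/(z(83, 120) + 2121) = (46149 - 30442)/((-43 - 1*120) + 2121) = 15707/((-43 - 120) + 2121) = 15707/(-163 + 2121) = 15707/1958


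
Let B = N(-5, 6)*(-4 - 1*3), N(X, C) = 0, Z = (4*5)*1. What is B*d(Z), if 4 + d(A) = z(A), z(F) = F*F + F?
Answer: 0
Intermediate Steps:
Z = 20 (Z = 20*1 = 20)
z(F) = F + F² (z(F) = F² + F = F + F²)
B = 0 (B = 0*(-4 - 1*3) = 0*(-4 - 3) = 0*(-7) = 0)
d(A) = -4 + A*(1 + A)
B*d(Z) = 0*(-4 + 20*(1 + 20)) = 0*(-4 + 20*21) = 0*(-4 + 420) = 0*416 = 0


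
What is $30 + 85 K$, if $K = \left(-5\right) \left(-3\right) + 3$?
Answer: $1560$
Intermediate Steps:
$K = 18$ ($K = 15 + 3 = 18$)
$30 + 85 K = 30 + 85 \cdot 18 = 30 + 1530 = 1560$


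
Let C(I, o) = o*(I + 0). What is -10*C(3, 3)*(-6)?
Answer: 540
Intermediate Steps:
C(I, o) = I*o (C(I, o) = o*I = I*o)
-10*C(3, 3)*(-6) = -30*3*(-6) = -10*9*(-6) = -90*(-6) = 540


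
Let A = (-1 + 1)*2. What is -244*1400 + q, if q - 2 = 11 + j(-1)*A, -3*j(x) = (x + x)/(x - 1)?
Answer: -341587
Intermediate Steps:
A = 0 (A = 0*2 = 0)
j(x) = -2*x/(3*(-1 + x)) (j(x) = -(x + x)/(3*(x - 1)) = -2*x/(3*(-1 + x)))
q = 13 (q = 2 + (11 - 2*(-1)/(-3 + 3*(-1))*0) = 2 + (11 - 2*(-1)/(-3 - 3)*0) = 2 + (11 - 2*(-1)/(-6)*0) = 2 + (11 - 2*(-1)*(-⅙)*0) = 2 + (11 - ⅓*0) = 2 + (11 + 0) = 2 + 11 = 13)
-244*1400 + q = -244*1400 + 13 = -341600 + 13 = -341587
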